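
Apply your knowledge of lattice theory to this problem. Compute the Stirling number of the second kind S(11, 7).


S(n,k) = k*S(n-1,k) + S(n-1,k-1).
S(10,7) = 5880, S(10,6) = 22827
S(11,7) = 7*5880 + 22827 = 41160 + 22827
S(11,7) = 63987


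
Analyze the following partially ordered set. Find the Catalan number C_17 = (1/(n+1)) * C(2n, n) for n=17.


C(n) = C(2n, n) / (n+1).
C(34, 17) = 2333606220
C(17) = 2333606220 / 18 = 129644790


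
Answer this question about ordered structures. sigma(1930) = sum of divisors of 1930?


sigma(n) = sum of divisors.
Divisors of 1930: [1, 2, 5, 10, 193, 386, 965, 1930]
Sum = 3492


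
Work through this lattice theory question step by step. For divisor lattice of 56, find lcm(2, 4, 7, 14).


In a divisor lattice, join = lcm (least common multiple).
Compute lcm iteratively: start with first element, then lcm(current, next).
Elements: [2, 4, 7, 14]
lcm(2,4) = 4
lcm(4,7) = 28
lcm(28,14) = 28
Final lcm = 28


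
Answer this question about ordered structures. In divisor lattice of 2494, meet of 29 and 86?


In a divisor lattice, meet = gcd (greatest common divisor).
By Euclidean algorithm or factoring: gcd(29,86) = 1


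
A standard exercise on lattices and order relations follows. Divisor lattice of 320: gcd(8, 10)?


Meet=gcd.
gcd(8,10)=2


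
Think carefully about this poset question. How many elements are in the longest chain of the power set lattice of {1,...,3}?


A chain is a totally ordered subset; we count the number of elements in a maximum chain.
Compute, for each element x, the size of the longest chain ending at x:
  {}: 1
  {1}: 2
  {2}: 2
  {3}: 2
  {1,2}: 3
  {1,3}: 3
  ...
A maximum chain: {} < {1} < {1,2} < {1,2,3}
Number of elements in the longest chain: 4


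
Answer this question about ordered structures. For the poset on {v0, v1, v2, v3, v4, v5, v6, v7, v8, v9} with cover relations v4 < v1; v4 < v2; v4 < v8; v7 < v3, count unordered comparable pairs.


A comparable pair {a,b} has a < b or b < a in the order.
Count unordered pairs where one element is strictly below the other.
Examples: {v1,v4}, {v2,v4}, {v3,v7}, {v4,v8}
Total comparable pairs: 4


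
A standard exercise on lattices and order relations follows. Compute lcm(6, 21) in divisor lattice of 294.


In a divisor lattice, join = lcm (least common multiple).
gcd(6,21) = 3
lcm(6,21) = 6*21/gcd = 126/3 = 42


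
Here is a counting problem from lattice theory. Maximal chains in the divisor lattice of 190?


A maximal chain goes from the minimum element to a maximal element via cover relations.
Counting all min-to-max paths in the cover graph.
Total maximal chains: 6


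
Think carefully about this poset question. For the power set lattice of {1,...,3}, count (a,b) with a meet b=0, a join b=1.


Complement pair (a,b): a meet b = bottom, a join b = top.
Here: A intersect B = {} and A union B = {1,...,3}.
Pairs found: ({},{1,2,3}), ({1},{2,3}), ({2},{1,3}), ({3},{1,2}), ... (4 more)
Total ordered pairs: 8


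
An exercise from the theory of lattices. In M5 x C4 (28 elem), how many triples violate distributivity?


Distributive law: a ^ (b v c) = (a ^ b) v (a ^ c).
Check all 28^3 = 21952 ordered triples (a,b,c).
  e.g. a=(a1,0), b=(a2,0), c=(a3,0): lhs=(a1,0) != rhs=(0,0)
  e.g. a=(a1,0), b=(a2,0), c=(a3,1): lhs=(a1,0) != rhs=(0,0)
Total violating triples: 3840


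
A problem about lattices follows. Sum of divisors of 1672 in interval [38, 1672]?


Interval [38,1672] in divisors of 1672: [38, 76, 152, 418, 836, 1672]
Sum = 3192


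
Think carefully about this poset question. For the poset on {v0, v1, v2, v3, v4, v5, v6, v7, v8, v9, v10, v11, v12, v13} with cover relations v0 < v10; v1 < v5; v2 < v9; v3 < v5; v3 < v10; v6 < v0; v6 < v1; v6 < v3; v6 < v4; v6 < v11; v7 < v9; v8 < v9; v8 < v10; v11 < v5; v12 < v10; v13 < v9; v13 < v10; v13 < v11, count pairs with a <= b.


The order relation is {(a,b) : a <= b}, reflexive so it includes (a,a).
Examples: (v0,v0), (v0,v10), (v1,v1), (v1,v5), (v10,v10), ...
Total ordered pairs: 35


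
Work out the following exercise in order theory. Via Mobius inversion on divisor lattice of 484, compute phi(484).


phi(n) = n * prod_{p|n} (1 - 1/p).
Prime divisors of 484: [2, 11]
phi(484) = 484 * (1 - 1/2) * (1 - 1/11)
phi(484) = 220


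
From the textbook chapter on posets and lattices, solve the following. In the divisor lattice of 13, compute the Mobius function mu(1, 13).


In a divisor lattice, mu(a,b) = mu(b/a) where mu is the classical Mobius function.
b/a = 13/1 = 13
Prime factorization of 13: primes [13]
13 is squarefree with 1 prime factor(s), so mu(13) = (-1)^1 = -1


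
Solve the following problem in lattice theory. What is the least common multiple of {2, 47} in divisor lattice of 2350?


In a divisor lattice, join = lcm (least common multiple).
Compute lcm iteratively: start with first element, then lcm(current, next).
Elements: [2, 47]
lcm(2,47) = 94
Final lcm = 94


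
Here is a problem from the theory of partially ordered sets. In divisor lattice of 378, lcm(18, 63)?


Join=lcm.
gcd(18,63)=9
lcm=126


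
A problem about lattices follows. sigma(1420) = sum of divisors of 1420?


sigma(n) = sum of divisors.
Divisors of 1420: [1, 2, 4, 5, 10, 20, 71, 142, 284, 355, 710, 1420]
Sum = 3024


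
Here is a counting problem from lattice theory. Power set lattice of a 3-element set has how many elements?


Power set = 2^n.
2^3 = 8


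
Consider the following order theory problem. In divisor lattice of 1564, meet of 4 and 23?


In a divisor lattice, meet = gcd (greatest common divisor).
By Euclidean algorithm or factoring: gcd(4,23) = 1


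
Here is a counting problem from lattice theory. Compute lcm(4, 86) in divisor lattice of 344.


In a divisor lattice, join = lcm (least common multiple).
gcd(4,86) = 2
lcm(4,86) = 4*86/gcd = 344/2 = 172


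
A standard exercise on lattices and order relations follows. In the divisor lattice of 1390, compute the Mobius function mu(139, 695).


In a divisor lattice, mu(a,b) = mu(b/a) where mu is the classical Mobius function.
b/a = 695/139 = 5
Prime factorization of 5: primes [5]
5 is squarefree with 1 prime factor(s), so mu(5) = (-1)^1 = -1


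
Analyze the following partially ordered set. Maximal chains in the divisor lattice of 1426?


A maximal chain goes from the minimum element to a maximal element via cover relations.
Counting all min-to-max paths in the cover graph.
Total maximal chains: 6


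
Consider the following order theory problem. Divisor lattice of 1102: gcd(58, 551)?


Meet=gcd.
gcd(58,551)=29


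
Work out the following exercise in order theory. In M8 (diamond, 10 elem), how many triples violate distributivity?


Distributive law: a ^ (b v c) = (a ^ b) v (a ^ c).
Check all 10^3 = 1000 ordered triples (a,b,c).
  e.g. a=a1, b=a2, c=a3: lhs=a1 != rhs=0
  e.g. a=a1, b=a2, c=a4: lhs=a1 != rhs=0
Total violating triples: 336


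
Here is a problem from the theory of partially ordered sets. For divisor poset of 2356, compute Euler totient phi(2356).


phi(n) = n * prod_{p|n} (1 - 1/p).
Prime divisors of 2356: [2, 19, 31]
phi(2356) = 2356 * (1 - 1/2) * (1 - 1/19) * (1 - 1/31)
phi(2356) = 1080


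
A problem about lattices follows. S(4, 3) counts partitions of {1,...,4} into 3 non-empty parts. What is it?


S(n,k) = k*S(n-1,k) + S(n-1,k-1).
S(3,3) = 1, S(3,2) = 3
S(4,3) = 3*1 + 3 = 3 + 3
S(4,3) = 6


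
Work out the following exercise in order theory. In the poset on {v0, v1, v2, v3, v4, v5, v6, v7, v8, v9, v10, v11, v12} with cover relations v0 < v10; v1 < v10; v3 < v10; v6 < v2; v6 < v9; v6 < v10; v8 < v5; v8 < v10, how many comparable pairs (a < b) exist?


A comparable pair {a,b} has a < b or b < a in the order.
Count unordered pairs where one element is strictly below the other.
Examples: {v0,v10}, {v1,v10}, {v2,v6}, {v3,v10}, ...
Total comparable pairs: 8


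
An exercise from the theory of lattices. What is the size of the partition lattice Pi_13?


B(n) = number of set partitions of an n-element set.
B(n) satisfies the recurrence: B(n+1) = sum_k C(n,k)*B(k).
B(13) = 27644437


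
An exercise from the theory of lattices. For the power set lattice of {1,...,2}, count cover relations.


A cover relation a -< b holds when a < b with no c strictly between.
Cover relations:
  {} -< {1}
  {} -< {2}
  {1} -< {1,2}
  {2} -< {1,2}
Total: 4


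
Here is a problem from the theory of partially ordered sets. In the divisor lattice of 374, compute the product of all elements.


Divisors of 374: [1, 2, 11, 17, 22, 34, 187, 374]
Product = n^(d(n)/2) = 374^(8/2)
Product = 19565295376


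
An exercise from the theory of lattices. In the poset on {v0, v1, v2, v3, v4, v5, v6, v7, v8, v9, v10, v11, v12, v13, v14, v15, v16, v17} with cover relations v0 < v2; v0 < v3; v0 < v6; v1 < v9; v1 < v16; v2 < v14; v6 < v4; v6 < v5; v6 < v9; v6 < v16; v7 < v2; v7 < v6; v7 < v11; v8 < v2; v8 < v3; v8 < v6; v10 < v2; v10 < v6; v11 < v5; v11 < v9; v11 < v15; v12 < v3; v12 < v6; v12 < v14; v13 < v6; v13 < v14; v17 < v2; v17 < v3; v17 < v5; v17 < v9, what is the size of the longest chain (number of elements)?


A chain is a totally ordered subset; we count the number of elements in a maximum chain.
Compute, for each element x, the size of the longest chain ending at x:
  v0: 1
  v1: 1
  v7: 1
  v8: 1
  v10: 1
  v12: 1
  ...
A maximum chain: v0 < v6 < v4
Number of elements in the longest chain: 3


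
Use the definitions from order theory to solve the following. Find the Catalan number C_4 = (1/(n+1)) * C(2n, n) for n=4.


C(n) = C(2n, n) / (n+1).
C(8, 4) = 70
C(4) = 70 / 5 = 14


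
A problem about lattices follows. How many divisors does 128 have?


Divisors of 128: [1, 2, 4, 8, 16, 32, 64, 128]
Count: 8


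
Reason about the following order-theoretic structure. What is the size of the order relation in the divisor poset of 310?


The order relation is {(a,b) : a <= b}, reflexive so it includes (a,a).
Examples: (1,1), (1,10), (1,155), (1,2), (1,31), ...
Total ordered pairs: 27


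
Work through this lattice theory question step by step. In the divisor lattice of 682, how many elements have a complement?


An element a is complemented if some b has a meet b = bottom, a join b = top.
a is complemented iff gcd(a, n/a)=1, i.e. a is a unitary divisor of 682.
Complemented elements: 1, 2, 11, 22, 31, 62, ... (2 more)
Count: 8


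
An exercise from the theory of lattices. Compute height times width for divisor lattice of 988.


Height = length of longest chain minus 1; width = size of largest antichain.
A maximum chain: 1 | 19 | 247 | 494 | 988  (height 4).
A maximum antichain: {4, 26, 38, 247}  (width 4).
Product = 4 * 4 = 16


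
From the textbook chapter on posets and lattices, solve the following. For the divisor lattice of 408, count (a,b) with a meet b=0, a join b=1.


Complement pair (a,b): a meet b = bottom, a join b = top.
Here: gcd(a,b)=1 and lcm(a,b)=408, i.e. a*b=408 with a,b coprime.
Pairs found: (1,408), (3,136), (8,51), (17,24), ... (4 more)
Total ordered pairs: 8


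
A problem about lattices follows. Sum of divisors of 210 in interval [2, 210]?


Interval [2,210] in divisors of 210: [2, 6, 10, 14, 30, 42, 70, 210]
Sum = 384


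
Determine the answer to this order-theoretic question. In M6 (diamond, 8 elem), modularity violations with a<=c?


Modular law: if a <= c then a v (b ^ c) = (a v b) ^ c.
Check all triples (a,b,c) with a <= c among 8 elements.
This lattice is modular (diamonds M_m and their chain-products are modular).
Total violating triples: 0


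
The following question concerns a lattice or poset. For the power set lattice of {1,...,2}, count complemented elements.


An element a is complemented if some b has a meet b = bottom, a join b = top.
every subset A has complement S\A, so all elements are complemented.
Complemented elements: {}, {1}, {2}, {1,2}
Count: 4


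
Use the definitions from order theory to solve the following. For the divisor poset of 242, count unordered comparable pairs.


A comparable pair {a,b} has a < b or b < a in the order.
Count unordered pairs where one element is strictly below the other.
Examples: {1,2}, {1,11}, {1,22}, {1,121}, ...
Total comparable pairs: 12


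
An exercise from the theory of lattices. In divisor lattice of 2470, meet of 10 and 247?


In a divisor lattice, meet = gcd (greatest common divisor).
By Euclidean algorithm or factoring: gcd(10,247) = 1


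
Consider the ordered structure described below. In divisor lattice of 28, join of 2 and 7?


In a divisor lattice, join = lcm (least common multiple).
gcd(2,7) = 1
lcm(2,7) = 2*7/gcd = 14/1 = 14


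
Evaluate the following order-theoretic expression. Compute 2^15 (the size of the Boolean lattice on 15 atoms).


Power set = 2^n.
2^15 = 32768


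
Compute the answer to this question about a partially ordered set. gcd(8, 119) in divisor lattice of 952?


Meet=gcd.
gcd(8,119)=1


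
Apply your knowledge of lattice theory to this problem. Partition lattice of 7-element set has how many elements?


B(n) = number of set partitions of an n-element set.
B(n) satisfies the recurrence: B(n+1) = sum_k C(n,k)*B(k).
B(7) = 877


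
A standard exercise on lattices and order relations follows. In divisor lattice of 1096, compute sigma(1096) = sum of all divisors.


sigma(n) = sum of divisors.
Divisors of 1096: [1, 2, 4, 8, 137, 274, 548, 1096]
Sum = 2070


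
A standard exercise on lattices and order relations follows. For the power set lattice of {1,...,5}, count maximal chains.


A maximal chain goes from the minimum element to a maximal element via cover relations.
Counting all min-to-max paths in the cover graph.
Total maximal chains: 120


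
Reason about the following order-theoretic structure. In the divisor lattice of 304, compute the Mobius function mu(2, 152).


In a divisor lattice, mu(a,b) = mu(b/a) where mu is the classical Mobius function.
b/a = 152/2 = 76
Prime factorization of 76: primes [2, 19]
76 is not squarefree, so mu(76) = 0


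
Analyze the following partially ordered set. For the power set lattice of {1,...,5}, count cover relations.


A cover relation a -< b holds when a < b with no c strictly between.
Cover relations:
  {} -< {1}
  {} -< {2}
  {} -< {3}
  {} -< {4}
  {} -< {5}
  {1} -< {1,2}
  {1} -< {1,3}
  {1} -< {1,4}
  ...72 more
Total: 80


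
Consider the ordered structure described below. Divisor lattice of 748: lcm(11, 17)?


Join=lcm.
gcd(11,17)=1
lcm=187


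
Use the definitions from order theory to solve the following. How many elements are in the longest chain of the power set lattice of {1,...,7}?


A chain is a totally ordered subset; we count the number of elements in a maximum chain.
Compute, for each element x, the size of the longest chain ending at x:
  {}: 1
  {1}: 2
  {2}: 2
  {3}: 2
  {4}: 2
  {5}: 2
  ...
A maximum chain: {} < {1} < {1,2} < {1,2,3} < {1,2,3,4} < {1,2,3,4,5} < {1,2,3,4,5,6} < {1,2,3,4,5,6,7}
Number of elements in the longest chain: 8


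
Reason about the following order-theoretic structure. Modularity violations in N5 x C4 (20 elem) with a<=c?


Modular law: if a <= c then a v (b ^ c) = (a v b) ^ c.
Check all triples (a,b,c) with a <= c among 20 elements.
  e.g. a=(a,0), b=(c,0), c=(b,0): lhs=(a,0) != rhs=(b,0)
  e.g. a=(a,0), b=(c,1), c=(b,0): lhs=(a,0) != rhs=(b,0)
Total violating triples: 40


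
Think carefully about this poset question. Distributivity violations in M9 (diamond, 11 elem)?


Distributive law: a ^ (b v c) = (a ^ b) v (a ^ c).
Check all 11^3 = 1331 ordered triples (a,b,c).
  e.g. a=a1, b=a2, c=a3: lhs=a1 != rhs=0
  e.g. a=a1, b=a2, c=a4: lhs=a1 != rhs=0
Total violating triples: 504


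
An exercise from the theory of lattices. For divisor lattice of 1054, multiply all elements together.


Divisors of 1054: [1, 2, 17, 31, 34, 62, 527, 1054]
Product = n^(d(n)/2) = 1054^(8/2)
Product = 1234134359056


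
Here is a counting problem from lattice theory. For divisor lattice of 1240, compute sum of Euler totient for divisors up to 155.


Divisors of 1240 up to 155: [1, 2, 4, 5, 8, 10, 20, 31, 40, 62, 124, 155]
phi values: [1, 1, 2, 4, 4, 4, 8, 30, 16, 30, 60, 120]
Sum = 280


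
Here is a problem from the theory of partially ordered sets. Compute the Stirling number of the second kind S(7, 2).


S(n,k) = k*S(n-1,k) + S(n-1,k-1).
S(6,2) = 31, S(6,1) = 1
S(7,2) = 2*31 + 1 = 62 + 1
S(7,2) = 63


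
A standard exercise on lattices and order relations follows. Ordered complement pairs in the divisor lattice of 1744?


Complement pair (a,b): a meet b = bottom, a join b = top.
Here: gcd(a,b)=1 and lcm(a,b)=1744, i.e. a*b=1744 with a,b coprime.
Pairs found: (1,1744), (16,109), (109,16), (1744,1)
Total ordered pairs: 4


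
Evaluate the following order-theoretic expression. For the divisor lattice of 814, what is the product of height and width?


Height = length of longest chain minus 1; width = size of largest antichain.
A maximum chain: 1 | 37 | 407 | 814  (height 3).
A maximum antichain: {2, 11, 37}  (width 3).
Product = 3 * 3 = 9


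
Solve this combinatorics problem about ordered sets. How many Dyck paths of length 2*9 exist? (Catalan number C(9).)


C(n) = C(2n, n) / (n+1).
C(18, 9) = 48620
C(9) = 48620 / 10 = 4862


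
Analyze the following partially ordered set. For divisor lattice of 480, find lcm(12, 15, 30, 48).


In a divisor lattice, join = lcm (least common multiple).
Compute lcm iteratively: start with first element, then lcm(current, next).
Elements: [12, 15, 30, 48]
lcm(12,15) = 60
lcm(60,30) = 60
lcm(60,48) = 240
Final lcm = 240


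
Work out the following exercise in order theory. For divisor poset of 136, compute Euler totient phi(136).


phi(n) = n * prod_{p|n} (1 - 1/p).
Prime divisors of 136: [2, 17]
phi(136) = 136 * (1 - 1/2) * (1 - 1/17)
phi(136) = 64


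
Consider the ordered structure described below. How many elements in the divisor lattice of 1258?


Divisors of 1258: [1, 2, 17, 34, 37, 74, 629, 1258]
Count: 8


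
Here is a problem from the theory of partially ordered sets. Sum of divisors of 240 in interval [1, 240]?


Interval [1,240] in divisors of 240: [1, 2, 3, 4, 5, 6, 8, 10, 12, 15, 16, 20, 24, 30, 40, 48, 60, 80, 120, 240]
Sum = 744


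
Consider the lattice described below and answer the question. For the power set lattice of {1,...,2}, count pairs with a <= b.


The order relation is {(a,b) : a <= b}, reflexive so it includes (a,a).
Examples: ({},{}), ({},{1,2}), ({},{1}), ({},{2}), ({1,2},{1,2}), ...
Total ordered pairs: 9


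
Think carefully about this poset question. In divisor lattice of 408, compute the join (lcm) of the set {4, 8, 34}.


In a divisor lattice, join = lcm (least common multiple).
Compute lcm iteratively: start with first element, then lcm(current, next).
Elements: [4, 8, 34]
lcm(4,8) = 8
lcm(8,34) = 136
Final lcm = 136


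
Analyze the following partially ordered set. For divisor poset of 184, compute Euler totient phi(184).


phi(n) = n * prod_{p|n} (1 - 1/p).
Prime divisors of 184: [2, 23]
phi(184) = 184 * (1 - 1/2) * (1 - 1/23)
phi(184) = 88


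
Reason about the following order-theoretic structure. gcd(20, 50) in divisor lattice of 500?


Meet=gcd.
gcd(20,50)=10


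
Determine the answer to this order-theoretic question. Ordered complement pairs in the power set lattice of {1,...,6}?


Complement pair (a,b): a meet b = bottom, a join b = top.
Here: A intersect B = {} and A union B = {1,...,6}.
Pairs found: ({},{1,2,3,4,5,6}), ({1},{2,3,4,5,6}), ({2},{1,3,4,5,6}), ({3},{1,2,4,5,6}), ... (60 more)
Total ordered pairs: 64


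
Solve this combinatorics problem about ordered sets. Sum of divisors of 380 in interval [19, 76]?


Interval [19,76] in divisors of 380: [19, 38, 76]
Sum = 133


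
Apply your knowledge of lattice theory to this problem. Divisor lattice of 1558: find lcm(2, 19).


In a divisor lattice, join = lcm (least common multiple).
gcd(2,19) = 1
lcm(2,19) = 2*19/gcd = 38/1 = 38


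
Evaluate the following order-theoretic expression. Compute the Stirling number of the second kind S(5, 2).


S(n,k) = k*S(n-1,k) + S(n-1,k-1).
S(4,2) = 7, S(4,1) = 1
S(5,2) = 2*7 + 1 = 14 + 1
S(5,2) = 15


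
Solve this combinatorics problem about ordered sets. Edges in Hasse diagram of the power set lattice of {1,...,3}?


A cover relation a -< b holds when a < b with no c strictly between.
Cover relations:
  {} -< {1}
  {} -< {2}
  {} -< {3}
  {1} -< {1,2}
  {1} -< {1,3}
  {2} -< {1,2}
  {2} -< {2,3}
  {3} -< {1,3}
  ...4 more
Total: 12


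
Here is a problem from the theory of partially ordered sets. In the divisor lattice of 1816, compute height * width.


Height = length of longest chain minus 1; width = size of largest antichain.
A maximum chain: 1 | 227 | 454 | 908 | 1816  (height 4).
A maximum antichain: {2, 227}  (width 2).
Product = 4 * 2 = 8


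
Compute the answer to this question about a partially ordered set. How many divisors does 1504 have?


Divisors of 1504: [1, 2, 4, 8, 16, 32, 47, 94, 188, 376, 752, 1504]
Count: 12


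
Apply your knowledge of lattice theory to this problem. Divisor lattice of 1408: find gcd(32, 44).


In a divisor lattice, meet = gcd (greatest common divisor).
By Euclidean algorithm or factoring: gcd(32,44) = 4


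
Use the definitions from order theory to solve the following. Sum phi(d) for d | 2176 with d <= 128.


Divisors of 2176 up to 128: [1, 2, 4, 8, 16, 17, 32, 34, 64, 68, 128]
phi values: [1, 1, 2, 4, 8, 16, 16, 16, 32, 32, 64]
Sum = 192


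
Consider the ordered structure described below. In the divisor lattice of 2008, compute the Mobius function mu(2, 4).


In a divisor lattice, mu(a,b) = mu(b/a) where mu is the classical Mobius function.
b/a = 4/2 = 2
Prime factorization of 2: primes [2]
2 is squarefree with 1 prime factor(s), so mu(2) = (-1)^1 = -1


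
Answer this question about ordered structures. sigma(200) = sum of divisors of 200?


sigma(n) = sum of divisors.
Divisors of 200: [1, 2, 4, 5, 8, 10, 20, 25, 40, 50, 100, 200]
Sum = 465


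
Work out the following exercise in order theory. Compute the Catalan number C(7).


C(n) = C(2n, n) / (n+1).
C(14, 7) = 3432
C(7) = 3432 / 8 = 429


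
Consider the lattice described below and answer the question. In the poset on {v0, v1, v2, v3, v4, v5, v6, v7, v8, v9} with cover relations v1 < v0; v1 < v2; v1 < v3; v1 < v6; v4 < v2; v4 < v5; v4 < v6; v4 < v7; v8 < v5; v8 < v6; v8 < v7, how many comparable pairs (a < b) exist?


A comparable pair {a,b} has a < b or b < a in the order.
Count unordered pairs where one element is strictly below the other.
Examples: {v0,v1}, {v1,v2}, {v1,v3}, {v1,v6}, ...
Total comparable pairs: 11


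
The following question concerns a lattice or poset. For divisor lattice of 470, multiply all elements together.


Divisors of 470: [1, 2, 5, 10, 47, 94, 235, 470]
Product = n^(d(n)/2) = 470^(8/2)
Product = 48796810000


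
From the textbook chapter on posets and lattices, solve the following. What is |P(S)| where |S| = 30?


Power set = 2^n.
2^30 = 1073741824


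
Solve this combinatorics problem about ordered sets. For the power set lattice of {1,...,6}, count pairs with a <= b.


The order relation is {(a,b) : a <= b}, reflexive so it includes (a,a).
Examples: ({},{}), ({},{1,2}), ({},{1,2,3}), ({},{1,2,3,4}), ({},{1,2,3,4,5}), ...
Total ordered pairs: 729


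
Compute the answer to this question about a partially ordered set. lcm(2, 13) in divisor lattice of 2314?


Join=lcm.
gcd(2,13)=1
lcm=26


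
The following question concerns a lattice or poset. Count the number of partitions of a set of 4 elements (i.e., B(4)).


B(n) = number of set partitions of an n-element set.
B(n) satisfies the recurrence: B(n+1) = sum_k C(n,k)*B(k).
B(4) = 15


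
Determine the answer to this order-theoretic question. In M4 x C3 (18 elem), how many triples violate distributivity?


Distributive law: a ^ (b v c) = (a ^ b) v (a ^ c).
Check all 18^3 = 5832 ordered triples (a,b,c).
  e.g. a=(a1,0), b=(a2,0), c=(a3,0): lhs=(a1,0) != rhs=(0,0)
  e.g. a=(a1,0), b=(a2,0), c=(a3,1): lhs=(a1,0) != rhs=(0,0)
Total violating triples: 648


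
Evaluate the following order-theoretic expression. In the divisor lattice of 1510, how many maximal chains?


A maximal chain goes from the minimum element to a maximal element via cover relations.
Counting all min-to-max paths in the cover graph.
Total maximal chains: 6


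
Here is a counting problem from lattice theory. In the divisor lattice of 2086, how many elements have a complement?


An element a is complemented if some b has a meet b = bottom, a join b = top.
a is complemented iff gcd(a, n/a)=1, i.e. a is a unitary divisor of 2086.
Complemented elements: 1, 2, 7, 14, 149, 298, ... (2 more)
Count: 8


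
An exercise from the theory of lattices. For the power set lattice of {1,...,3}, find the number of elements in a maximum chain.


A chain is a totally ordered subset; we count the number of elements in a maximum chain.
Compute, for each element x, the size of the longest chain ending at x:
  {}: 1
  {1}: 2
  {2}: 2
  {3}: 2
  {1,2}: 3
  {1,3}: 3
  ...
A maximum chain: {} < {1} < {1,2} < {1,2,3}
Number of elements in the longest chain: 4


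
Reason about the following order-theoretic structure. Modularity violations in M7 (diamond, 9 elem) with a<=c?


Modular law: if a <= c then a v (b ^ c) = (a v b) ^ c.
Check all triples (a,b,c) with a <= c among 9 elements.
This lattice is modular (diamonds M_m and their chain-products are modular).
Total violating triples: 0


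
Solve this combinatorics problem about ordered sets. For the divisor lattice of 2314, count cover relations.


A cover relation a -< b holds when a < b with no c strictly between.
Cover relations:
  1 -< 2
  1 -< 13
  1 -< 89
  2 -< 26
  2 -< 178
  13 -< 26
  13 -< 1157
  26 -< 2314
  ...4 more
Total: 12


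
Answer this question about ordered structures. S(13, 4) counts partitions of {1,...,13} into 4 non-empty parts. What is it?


S(n,k) = k*S(n-1,k) + S(n-1,k-1).
S(12,4) = 611501, S(12,3) = 86526
S(13,4) = 4*611501 + 86526 = 2446004 + 86526
S(13,4) = 2532530


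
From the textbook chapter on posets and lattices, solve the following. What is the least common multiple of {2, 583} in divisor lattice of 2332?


In a divisor lattice, join = lcm (least common multiple).
Compute lcm iteratively: start with first element, then lcm(current, next).
Elements: [2, 583]
lcm(2,583) = 1166
Final lcm = 1166


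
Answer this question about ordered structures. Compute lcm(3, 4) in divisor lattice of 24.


In a divisor lattice, join = lcm (least common multiple).
gcd(3,4) = 1
lcm(3,4) = 3*4/gcd = 12/1 = 12


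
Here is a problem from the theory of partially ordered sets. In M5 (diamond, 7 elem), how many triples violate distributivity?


Distributive law: a ^ (b v c) = (a ^ b) v (a ^ c).
Check all 7^3 = 343 ordered triples (a,b,c).
  e.g. a=a1, b=a2, c=a3: lhs=a1 != rhs=0
  e.g. a=a1, b=a2, c=a4: lhs=a1 != rhs=0
Total violating triples: 60


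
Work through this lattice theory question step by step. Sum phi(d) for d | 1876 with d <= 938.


Divisors of 1876 up to 938: [1, 2, 4, 7, 14, 28, 67, 134, 268, 469, 938]
phi values: [1, 1, 2, 6, 6, 12, 66, 66, 132, 396, 396]
Sum = 1084


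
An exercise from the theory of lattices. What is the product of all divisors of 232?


Divisors of 232: [1, 2, 4, 8, 29, 58, 116, 232]
Product = n^(d(n)/2) = 232^(8/2)
Product = 2897022976


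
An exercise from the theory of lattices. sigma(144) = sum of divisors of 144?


sigma(n) = sum of divisors.
Divisors of 144: [1, 2, 3, 4, 6, 8, 9, 12, 16, 18, 24, 36, 48, 72, 144]
Sum = 403


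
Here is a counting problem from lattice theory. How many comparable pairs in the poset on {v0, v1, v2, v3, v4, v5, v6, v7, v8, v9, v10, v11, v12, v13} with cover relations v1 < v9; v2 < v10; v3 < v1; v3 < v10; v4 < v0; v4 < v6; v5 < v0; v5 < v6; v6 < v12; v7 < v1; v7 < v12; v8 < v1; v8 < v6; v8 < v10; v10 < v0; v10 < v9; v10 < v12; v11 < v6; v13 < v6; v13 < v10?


A comparable pair {a,b} has a < b or b < a in the order.
Count unordered pairs where one element is strictly below the other.
Examples: {v0,v2}, {v0,v3}, {v0,v4}, {v0,v5}, ...
Total comparable pairs: 36


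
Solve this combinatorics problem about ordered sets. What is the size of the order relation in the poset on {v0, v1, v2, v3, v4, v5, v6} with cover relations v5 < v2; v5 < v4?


The order relation is {(a,b) : a <= b}, reflexive so it includes (a,a).
Examples: (v0,v0), (v1,v1), (v2,v2), (v3,v3), (v4,v4), ...
Total ordered pairs: 9


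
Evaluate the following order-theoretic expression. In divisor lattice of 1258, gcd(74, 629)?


Meet=gcd.
gcd(74,629)=37


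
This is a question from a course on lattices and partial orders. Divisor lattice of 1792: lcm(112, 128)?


Join=lcm.
gcd(112,128)=16
lcm=896


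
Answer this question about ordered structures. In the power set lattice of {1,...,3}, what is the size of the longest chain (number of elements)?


A chain is a totally ordered subset; we count the number of elements in a maximum chain.
Compute, for each element x, the size of the longest chain ending at x:
  {}: 1
  {1}: 2
  {2}: 2
  {3}: 2
  {1,2}: 3
  {1,3}: 3
  ...
A maximum chain: {} < {1} < {1,2} < {1,2,3}
Number of elements in the longest chain: 4


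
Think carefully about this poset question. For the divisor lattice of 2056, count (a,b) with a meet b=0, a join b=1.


Complement pair (a,b): a meet b = bottom, a join b = top.
Here: gcd(a,b)=1 and lcm(a,b)=2056, i.e. a*b=2056 with a,b coprime.
Pairs found: (1,2056), (8,257), (257,8), (2056,1)
Total ordered pairs: 4


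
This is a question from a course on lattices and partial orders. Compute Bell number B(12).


B(n) = number of set partitions of an n-element set.
B(n) satisfies the recurrence: B(n+1) = sum_k C(n,k)*B(k).
B(12) = 4213597


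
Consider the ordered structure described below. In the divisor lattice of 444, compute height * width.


Height = length of longest chain minus 1; width = size of largest antichain.
A maximum chain: 1 | 37 | 111 | 222 | 444  (height 4).
A maximum antichain: {4, 6, 74, 111}  (width 4).
Product = 4 * 4 = 16


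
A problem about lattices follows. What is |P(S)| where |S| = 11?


Power set = 2^n.
2^11 = 2048


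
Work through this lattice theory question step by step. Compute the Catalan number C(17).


C(n) = C(2n, n) / (n+1).
C(34, 17) = 2333606220
C(17) = 2333606220 / 18 = 129644790


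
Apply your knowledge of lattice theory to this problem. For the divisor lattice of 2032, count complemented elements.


An element a is complemented if some b has a meet b = bottom, a join b = top.
a is complemented iff gcd(a, n/a)=1, i.e. a is a unitary divisor of 2032.
Complemented elements: 1, 16, 127, 2032
Count: 4


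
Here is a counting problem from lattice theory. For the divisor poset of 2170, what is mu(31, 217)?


In a divisor lattice, mu(a,b) = mu(b/a) where mu is the classical Mobius function.
b/a = 217/31 = 7
Prime factorization of 7: primes [7]
7 is squarefree with 1 prime factor(s), so mu(7) = (-1)^1 = -1


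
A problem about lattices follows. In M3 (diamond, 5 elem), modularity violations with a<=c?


Modular law: if a <= c then a v (b ^ c) = (a v b) ^ c.
Check all triples (a,b,c) with a <= c among 5 elements.
This lattice is modular (diamonds M_m and their chain-products are modular).
Total violating triples: 0


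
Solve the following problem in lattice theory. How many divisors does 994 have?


Divisors of 994: [1, 2, 7, 14, 71, 142, 497, 994]
Count: 8


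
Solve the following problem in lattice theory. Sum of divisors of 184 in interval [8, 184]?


Interval [8,184] in divisors of 184: [8, 184]
Sum = 192


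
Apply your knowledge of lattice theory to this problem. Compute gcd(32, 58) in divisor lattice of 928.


In a divisor lattice, meet = gcd (greatest common divisor).
By Euclidean algorithm or factoring: gcd(32,58) = 2


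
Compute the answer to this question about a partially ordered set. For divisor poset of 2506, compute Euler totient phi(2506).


phi(n) = n * prod_{p|n} (1 - 1/p).
Prime divisors of 2506: [2, 7, 179]
phi(2506) = 2506 * (1 - 1/2) * (1 - 1/7) * (1 - 1/179)
phi(2506) = 1068


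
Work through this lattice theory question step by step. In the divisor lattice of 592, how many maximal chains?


A maximal chain goes from the minimum element to a maximal element via cover relations.
Counting all min-to-max paths in the cover graph.
Total maximal chains: 5


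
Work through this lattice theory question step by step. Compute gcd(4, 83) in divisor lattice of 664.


In a divisor lattice, meet = gcd (greatest common divisor).
By Euclidean algorithm or factoring: gcd(4,83) = 1


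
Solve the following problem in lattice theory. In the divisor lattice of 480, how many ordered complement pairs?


Complement pair (a,b): a meet b = bottom, a join b = top.
Here: gcd(a,b)=1 and lcm(a,b)=480, i.e. a*b=480 with a,b coprime.
Pairs found: (1,480), (3,160), (5,96), (15,32), ... (4 more)
Total ordered pairs: 8


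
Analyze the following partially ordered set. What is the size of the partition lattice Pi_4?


B(n) = number of set partitions of an n-element set.
B(n) satisfies the recurrence: B(n+1) = sum_k C(n,k)*B(k).
B(4) = 15


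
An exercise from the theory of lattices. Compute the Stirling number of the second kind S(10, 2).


S(n,k) = k*S(n-1,k) + S(n-1,k-1).
S(9,2) = 255, S(9,1) = 1
S(10,2) = 2*255 + 1 = 510 + 1
S(10,2) = 511


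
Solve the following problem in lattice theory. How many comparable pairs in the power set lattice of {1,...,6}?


A comparable pair {a,b} has a < b or b < a in the order.
Count unordered pairs where one element is strictly below the other.
Examples: {{},{1}}, {{},{2}}, {{},{3}}, {{},{4}}, ...
Total comparable pairs: 665


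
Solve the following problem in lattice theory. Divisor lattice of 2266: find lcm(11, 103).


In a divisor lattice, join = lcm (least common multiple).
gcd(11,103) = 1
lcm(11,103) = 11*103/gcd = 1133/1 = 1133


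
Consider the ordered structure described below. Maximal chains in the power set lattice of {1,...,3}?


A maximal chain goes from the minimum element to a maximal element via cover relations.
Counting all min-to-max paths in the cover graph.
Total maximal chains: 6


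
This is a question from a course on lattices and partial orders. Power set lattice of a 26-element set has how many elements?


Power set = 2^n.
2^26 = 67108864


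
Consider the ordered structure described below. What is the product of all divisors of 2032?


Divisors of 2032: [1, 2, 4, 8, 16, 127, 254, 508, 1016, 2032]
Product = n^(d(n)/2) = 2032^(10/2)
Product = 34643241239314432


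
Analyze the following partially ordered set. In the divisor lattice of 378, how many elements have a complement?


An element a is complemented if some b has a meet b = bottom, a join b = top.
a is complemented iff gcd(a, n/a)=1, i.e. a is a unitary divisor of 378.
Complemented elements: 1, 2, 7, 14, 27, 54, ... (2 more)
Count: 8


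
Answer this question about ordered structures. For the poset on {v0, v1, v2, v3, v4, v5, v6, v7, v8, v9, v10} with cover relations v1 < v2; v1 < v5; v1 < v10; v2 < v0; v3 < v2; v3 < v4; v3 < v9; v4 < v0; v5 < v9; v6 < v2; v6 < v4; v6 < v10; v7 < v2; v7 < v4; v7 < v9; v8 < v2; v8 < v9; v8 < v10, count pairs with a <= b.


The order relation is {(a,b) : a <= b}, reflexive so it includes (a,a).
Examples: (v0,v0), (v1,v0), (v1,v1), (v1,v10), (v1,v2), ...
Total ordered pairs: 35


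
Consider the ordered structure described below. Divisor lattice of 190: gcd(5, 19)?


Meet=gcd.
gcd(5,19)=1


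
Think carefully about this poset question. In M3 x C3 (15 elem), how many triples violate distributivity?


Distributive law: a ^ (b v c) = (a ^ b) v (a ^ c).
Check all 15^3 = 3375 ordered triples (a,b,c).
  e.g. a=(a1,0), b=(a2,0), c=(a3,0): lhs=(a1,0) != rhs=(0,0)
  e.g. a=(a1,0), b=(a2,0), c=(a3,1): lhs=(a1,0) != rhs=(0,0)
Total violating triples: 162


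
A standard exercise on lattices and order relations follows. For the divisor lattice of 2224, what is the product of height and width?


Height = length of longest chain minus 1; width = size of largest antichain.
A maximum chain: 1 | 139 | 278 | 556 | 1112 | 2224  (height 5).
A maximum antichain: {2, 139}  (width 2).
Product = 5 * 2 = 10


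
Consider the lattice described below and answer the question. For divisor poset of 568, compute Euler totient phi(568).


phi(n) = n * prod_{p|n} (1 - 1/p).
Prime divisors of 568: [2, 71]
phi(568) = 568 * (1 - 1/2) * (1 - 1/71)
phi(568) = 280


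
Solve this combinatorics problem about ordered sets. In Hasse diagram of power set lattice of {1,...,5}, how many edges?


A cover relation a -< b holds when a < b with no c strictly between.
Cover relations:
  {} -< {1}
  {} -< {2}
  {} -< {3}
  {} -< {4}
  {} -< {5}
  {1} -< {1,2}
  {1} -< {1,3}
  {1} -< {1,4}
  ...72 more
Total: 80


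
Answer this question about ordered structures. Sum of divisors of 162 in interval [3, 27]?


Interval [3,27] in divisors of 162: [3, 9, 27]
Sum = 39


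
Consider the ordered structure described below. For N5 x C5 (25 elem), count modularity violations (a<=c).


Modular law: if a <= c then a v (b ^ c) = (a v b) ^ c.
Check all triples (a,b,c) with a <= c among 25 elements.
  e.g. a=(a,0), b=(c,0), c=(b,0): lhs=(a,0) != rhs=(b,0)
  e.g. a=(a,0), b=(c,1), c=(b,0): lhs=(a,0) != rhs=(b,0)
Total violating triples: 75


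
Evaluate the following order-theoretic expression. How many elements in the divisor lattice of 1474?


Divisors of 1474: [1, 2, 11, 22, 67, 134, 737, 1474]
Count: 8


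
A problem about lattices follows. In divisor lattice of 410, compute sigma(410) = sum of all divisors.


sigma(n) = sum of divisors.
Divisors of 410: [1, 2, 5, 10, 41, 82, 205, 410]
Sum = 756


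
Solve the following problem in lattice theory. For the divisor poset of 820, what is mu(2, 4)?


In a divisor lattice, mu(a,b) = mu(b/a) where mu is the classical Mobius function.
b/a = 4/2 = 2
Prime factorization of 2: primes [2]
2 is squarefree with 1 prime factor(s), so mu(2) = (-1)^1 = -1


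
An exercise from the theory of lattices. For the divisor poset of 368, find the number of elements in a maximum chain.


A chain is a totally ordered subset; we count the number of elements in a maximum chain.
Compute, for each element x, the size of the longest chain ending at x:
  1: 1
  2: 2
  23: 2
  4: 3
  8: 4
  46: 3
  ...
A maximum chain: 1 < 2 < 4 < 8 < 16 < 368
Number of elements in the longest chain: 6


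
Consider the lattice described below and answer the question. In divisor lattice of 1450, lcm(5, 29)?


Join=lcm.
gcd(5,29)=1
lcm=145


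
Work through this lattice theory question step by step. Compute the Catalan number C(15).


C(n) = C(2n, n) / (n+1).
C(30, 15) = 155117520
C(15) = 155117520 / 16 = 9694845


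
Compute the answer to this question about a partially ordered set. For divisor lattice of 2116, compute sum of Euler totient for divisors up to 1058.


Divisors of 2116 up to 1058: [1, 2, 4, 23, 46, 92, 529, 1058]
phi values: [1, 1, 2, 22, 22, 44, 506, 506]
Sum = 1104


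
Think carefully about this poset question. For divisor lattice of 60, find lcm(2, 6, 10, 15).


In a divisor lattice, join = lcm (least common multiple).
Compute lcm iteratively: start with first element, then lcm(current, next).
Elements: [2, 6, 10, 15]
lcm(2,6) = 6
lcm(6,10) = 30
lcm(30,15) = 30
Final lcm = 30
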